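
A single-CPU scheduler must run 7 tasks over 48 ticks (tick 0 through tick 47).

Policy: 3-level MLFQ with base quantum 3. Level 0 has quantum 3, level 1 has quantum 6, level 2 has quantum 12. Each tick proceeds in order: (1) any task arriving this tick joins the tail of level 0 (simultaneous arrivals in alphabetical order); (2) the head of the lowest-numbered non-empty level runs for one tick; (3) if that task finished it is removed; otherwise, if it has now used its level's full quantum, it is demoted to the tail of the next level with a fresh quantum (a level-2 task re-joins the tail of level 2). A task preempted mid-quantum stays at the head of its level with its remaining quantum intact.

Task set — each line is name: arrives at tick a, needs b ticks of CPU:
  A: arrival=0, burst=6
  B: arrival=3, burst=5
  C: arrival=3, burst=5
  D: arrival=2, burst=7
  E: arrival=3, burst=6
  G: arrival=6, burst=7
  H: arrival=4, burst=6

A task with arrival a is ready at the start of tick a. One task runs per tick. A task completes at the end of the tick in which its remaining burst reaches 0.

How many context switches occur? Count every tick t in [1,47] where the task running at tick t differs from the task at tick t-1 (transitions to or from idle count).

t=0: L0/L1/L2 = A/-/- → run A
t=1: L0/L1/L2 = A/-/- → run A
t=2: L0/L1/L2 = AD/-/- → run A
t=3: L0/L1/L2 = DBCE/A/- → run D
t=4: L0/L1/L2 = DBCEH/A/- → run D
t=5: L0/L1/L2 = DBCEH/A/- → run D
t=6: L0/L1/L2 = BCEHG/AD/- → run B
t=7: L0/L1/L2 = BCEHG/AD/- → run B
t=8: L0/L1/L2 = BCEHG/AD/- → run B
t=9: L0/L1/L2 = CEHG/ADB/- → run C
t=10: L0/L1/L2 = CEHG/ADB/- → run C
t=11: L0/L1/L2 = CEHG/ADB/- → run C
t=12: L0/L1/L2 = EHG/ADBC/- → run E
t=13: L0/L1/L2 = EHG/ADBC/- → run E
t=14: L0/L1/L2 = EHG/ADBC/- → run E
t=15: L0/L1/L2 = HG/ADBCE/- → run H
t=16: L0/L1/L2 = HG/ADBCE/- → run H
t=17: L0/L1/L2 = HG/ADBCE/- → run H
t=18: L0/L1/L2 = G/ADBCEH/- → run G
t=19: L0/L1/L2 = G/ADBCEH/- → run G
t=20: L0/L1/L2 = G/ADBCEH/- → run G
t=21: L0/L1/L2 = -/ADBCEHG/- → run A
t=22: L0/L1/L2 = -/ADBCEHG/- → run A
t=23: L0/L1/L2 = -/ADBCEHG/- → run A
t=24: L0/L1/L2 = -/DBCEHG/- → run D
t=25: L0/L1/L2 = -/DBCEHG/- → run D
t=26: L0/L1/L2 = -/DBCEHG/- → run D
t=27: L0/L1/L2 = -/DBCEHG/- → run D
t=28: L0/L1/L2 = -/BCEHG/- → run B
t=29: L0/L1/L2 = -/BCEHG/- → run B
t=30: L0/L1/L2 = -/CEHG/- → run C
t=31: L0/L1/L2 = -/CEHG/- → run C
t=32: L0/L1/L2 = -/EHG/- → run E
t=33: L0/L1/L2 = -/EHG/- → run E
t=34: L0/L1/L2 = -/EHG/- → run E
t=35: L0/L1/L2 = -/HG/- → run H
t=36: L0/L1/L2 = -/HG/- → run H
t=37: L0/L1/L2 = -/HG/- → run H
t=38: L0/L1/L2 = -/G/- → run G
t=39: L0/L1/L2 = -/G/- → run G
t=40: L0/L1/L2 = -/G/- → run G
t=41: L0/L1/L2 = -/G/- → run G
t=42: (idle)
t=43: (idle)
t=44: (idle)
t=45: (idle)
t=46: (idle)
t=47: (idle)

context switches = 14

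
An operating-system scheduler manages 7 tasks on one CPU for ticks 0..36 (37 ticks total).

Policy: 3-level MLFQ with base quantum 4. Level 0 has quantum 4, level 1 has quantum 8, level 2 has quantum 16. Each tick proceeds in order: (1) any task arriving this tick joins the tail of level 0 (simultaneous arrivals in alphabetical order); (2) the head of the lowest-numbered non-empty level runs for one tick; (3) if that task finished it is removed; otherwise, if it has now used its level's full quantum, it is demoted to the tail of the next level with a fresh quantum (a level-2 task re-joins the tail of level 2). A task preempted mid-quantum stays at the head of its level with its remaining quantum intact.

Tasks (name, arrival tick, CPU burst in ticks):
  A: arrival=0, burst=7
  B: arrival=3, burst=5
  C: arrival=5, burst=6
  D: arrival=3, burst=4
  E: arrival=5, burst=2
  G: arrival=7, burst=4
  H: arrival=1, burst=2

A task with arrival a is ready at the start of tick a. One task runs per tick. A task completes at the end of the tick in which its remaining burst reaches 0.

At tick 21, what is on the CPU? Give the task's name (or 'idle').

t=0: L0/L1/L2 = A/-/- → run A
t=1: L0/L1/L2 = AH/-/- → run A
t=2: L0/L1/L2 = AH/-/- → run A
t=3: L0/L1/L2 = AHBD/-/- → run A
t=4: L0/L1/L2 = HBD/A/- → run H
t=5: L0/L1/L2 = HBDCE/A/- → run H
t=6: L0/L1/L2 = BDCE/A/- → run B
t=7: L0/L1/L2 = BDCEG/A/- → run B
t=8: L0/L1/L2 = BDCEG/A/- → run B
t=9: L0/L1/L2 = BDCEG/A/- → run B
t=10: L0/L1/L2 = DCEG/AB/- → run D
t=11: L0/L1/L2 = DCEG/AB/- → run D
t=12: L0/L1/L2 = DCEG/AB/- → run D
t=13: L0/L1/L2 = DCEG/AB/- → run D
t=14: L0/L1/L2 = CEG/AB/- → run C
t=15: L0/L1/L2 = CEG/AB/- → run C
t=16: L0/L1/L2 = CEG/AB/- → run C
t=17: L0/L1/L2 = CEG/AB/- → run C
t=18: L0/L1/L2 = EG/ABC/- → run E
t=19: L0/L1/L2 = EG/ABC/- → run E
t=20: L0/L1/L2 = G/ABC/- → run G
t=21: L0/L1/L2 = G/ABC/- → run G
t=22: L0/L1/L2 = G/ABC/- → run G
t=23: L0/L1/L2 = G/ABC/- → run G
t=24: L0/L1/L2 = -/ABC/- → run A
t=25: L0/L1/L2 = -/ABC/- → run A
t=26: L0/L1/L2 = -/ABC/- → run A
t=27: L0/L1/L2 = -/BC/- → run B
t=28: L0/L1/L2 = -/C/- → run C
t=29: L0/L1/L2 = -/C/- → run C
t=30: (idle)
t=31: (idle)
t=32: (idle)
t=33: (idle)
t=34: (idle)
t=35: (idle)
t=36: (idle)

running at tick 21 = G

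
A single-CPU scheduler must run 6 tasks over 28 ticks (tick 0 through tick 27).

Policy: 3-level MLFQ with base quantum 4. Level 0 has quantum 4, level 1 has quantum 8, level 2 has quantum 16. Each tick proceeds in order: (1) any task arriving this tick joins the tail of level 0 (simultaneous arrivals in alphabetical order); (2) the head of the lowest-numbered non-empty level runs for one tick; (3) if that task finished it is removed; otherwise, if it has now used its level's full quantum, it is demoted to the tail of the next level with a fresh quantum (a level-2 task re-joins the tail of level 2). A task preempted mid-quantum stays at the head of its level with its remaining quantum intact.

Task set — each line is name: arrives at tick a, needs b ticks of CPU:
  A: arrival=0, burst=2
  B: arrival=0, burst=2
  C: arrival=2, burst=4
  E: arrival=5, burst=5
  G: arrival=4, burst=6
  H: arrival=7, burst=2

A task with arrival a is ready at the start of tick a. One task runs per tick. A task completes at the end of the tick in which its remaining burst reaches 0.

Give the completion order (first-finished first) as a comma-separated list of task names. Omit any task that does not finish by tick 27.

completion order = A, B, C, H, G, E

t=0: L0/L1/L2 = AB/-/- → run A
t=1: L0/L1/L2 = AB/-/- → run A
t=2: L0/L1/L2 = BC/-/- → run B
t=3: L0/L1/L2 = BC/-/- → run B
t=4: L0/L1/L2 = CG/-/- → run C
t=5: L0/L1/L2 = CGE/-/- → run C
t=6: L0/L1/L2 = CGE/-/- → run C
t=7: L0/L1/L2 = CGEH/-/- → run C
t=8: L0/L1/L2 = GEH/-/- → run G
t=9: L0/L1/L2 = GEH/-/- → run G
t=10: L0/L1/L2 = GEH/-/- → run G
t=11: L0/L1/L2 = GEH/-/- → run G
t=12: L0/L1/L2 = EH/G/- → run E
t=13: L0/L1/L2 = EH/G/- → run E
t=14: L0/L1/L2 = EH/G/- → run E
t=15: L0/L1/L2 = EH/G/- → run E
t=16: L0/L1/L2 = H/GE/- → run H
t=17: L0/L1/L2 = H/GE/- → run H
t=18: L0/L1/L2 = -/GE/- → run G
t=19: L0/L1/L2 = -/GE/- → run G
t=20: L0/L1/L2 = -/E/- → run E
t=21: (idle)
t=22: (idle)
t=23: (idle)
t=24: (idle)
t=25: (idle)
t=26: (idle)
t=27: (idle)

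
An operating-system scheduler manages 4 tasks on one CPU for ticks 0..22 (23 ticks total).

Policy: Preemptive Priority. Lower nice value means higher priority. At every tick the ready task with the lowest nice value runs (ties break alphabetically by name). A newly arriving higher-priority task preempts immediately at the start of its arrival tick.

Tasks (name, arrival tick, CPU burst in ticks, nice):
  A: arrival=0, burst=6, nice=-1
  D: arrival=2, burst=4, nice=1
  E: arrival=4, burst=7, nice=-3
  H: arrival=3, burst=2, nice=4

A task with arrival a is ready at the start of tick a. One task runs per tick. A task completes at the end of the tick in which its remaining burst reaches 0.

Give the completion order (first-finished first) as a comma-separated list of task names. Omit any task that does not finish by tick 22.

t=0: ready={A} → run A
t=1: ready={A} → run A
t=2: ready={A,D} → run A
t=3: ready={A,D,H} → run A
t=4: ready={A,D,E,H} → run E
t=5: ready={A,D,E,H} → run E
t=6: ready={A,D,E,H} → run E
t=7: ready={A,D,E,H} → run E
t=8: ready={A,D,E,H} → run E
t=9: ready={A,D,E,H} → run E
t=10: ready={A,D,E,H} → run E
t=11: ready={A,D,H} → run A
t=12: ready={A,D,H} → run A
t=13: ready={D,H} → run D
t=14: ready={D,H} → run D
t=15: ready={D,H} → run D
t=16: ready={D,H} → run D
t=17: ready={H} → run H
t=18: ready={H} → run H
t=19: (idle)
t=20: (idle)
t=21: (idle)
t=22: (idle)

completion order = E, A, D, H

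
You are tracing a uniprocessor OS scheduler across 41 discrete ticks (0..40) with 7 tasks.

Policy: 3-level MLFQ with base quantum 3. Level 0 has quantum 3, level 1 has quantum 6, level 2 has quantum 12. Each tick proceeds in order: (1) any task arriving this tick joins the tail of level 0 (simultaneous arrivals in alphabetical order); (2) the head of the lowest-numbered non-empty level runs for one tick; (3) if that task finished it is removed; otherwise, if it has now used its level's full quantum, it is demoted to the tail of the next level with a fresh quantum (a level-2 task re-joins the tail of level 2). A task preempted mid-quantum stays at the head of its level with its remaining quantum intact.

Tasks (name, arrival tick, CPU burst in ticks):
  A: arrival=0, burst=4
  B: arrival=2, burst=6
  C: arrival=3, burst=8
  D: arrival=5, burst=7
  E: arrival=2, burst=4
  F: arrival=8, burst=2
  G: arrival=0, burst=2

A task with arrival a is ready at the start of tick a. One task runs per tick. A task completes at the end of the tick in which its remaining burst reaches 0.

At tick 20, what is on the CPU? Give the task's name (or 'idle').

running at tick 20 = B

t=0: L0/L1/L2 = AG/-/- → run A
t=1: L0/L1/L2 = AG/-/- → run A
t=2: L0/L1/L2 = AGBE/-/- → run A
t=3: L0/L1/L2 = GBEC/A/- → run G
t=4: L0/L1/L2 = GBEC/A/- → run G
t=5: L0/L1/L2 = BECD/A/- → run B
t=6: L0/L1/L2 = BECD/A/- → run B
t=7: L0/L1/L2 = BECD/A/- → run B
t=8: L0/L1/L2 = ECDF/AB/- → run E
t=9: L0/L1/L2 = ECDF/AB/- → run E
t=10: L0/L1/L2 = ECDF/AB/- → run E
t=11: L0/L1/L2 = CDF/ABE/- → run C
t=12: L0/L1/L2 = CDF/ABE/- → run C
t=13: L0/L1/L2 = CDF/ABE/- → run C
t=14: L0/L1/L2 = DF/ABEC/- → run D
t=15: L0/L1/L2 = DF/ABEC/- → run D
t=16: L0/L1/L2 = DF/ABEC/- → run D
t=17: L0/L1/L2 = F/ABECD/- → run F
t=18: L0/L1/L2 = F/ABECD/- → run F
t=19: L0/L1/L2 = -/ABECD/- → run A
t=20: L0/L1/L2 = -/BECD/- → run B
t=21: L0/L1/L2 = -/BECD/- → run B
t=22: L0/L1/L2 = -/BECD/- → run B
t=23: L0/L1/L2 = -/ECD/- → run E
t=24: L0/L1/L2 = -/CD/- → run C
t=25: L0/L1/L2 = -/CD/- → run C
t=26: L0/L1/L2 = -/CD/- → run C
t=27: L0/L1/L2 = -/CD/- → run C
t=28: L0/L1/L2 = -/CD/- → run C
t=29: L0/L1/L2 = -/D/- → run D
t=30: L0/L1/L2 = -/D/- → run D
t=31: L0/L1/L2 = -/D/- → run D
t=32: L0/L1/L2 = -/D/- → run D
t=33: (idle)
t=34: (idle)
t=35: (idle)
t=36: (idle)
t=37: (idle)
t=38: (idle)
t=39: (idle)
t=40: (idle)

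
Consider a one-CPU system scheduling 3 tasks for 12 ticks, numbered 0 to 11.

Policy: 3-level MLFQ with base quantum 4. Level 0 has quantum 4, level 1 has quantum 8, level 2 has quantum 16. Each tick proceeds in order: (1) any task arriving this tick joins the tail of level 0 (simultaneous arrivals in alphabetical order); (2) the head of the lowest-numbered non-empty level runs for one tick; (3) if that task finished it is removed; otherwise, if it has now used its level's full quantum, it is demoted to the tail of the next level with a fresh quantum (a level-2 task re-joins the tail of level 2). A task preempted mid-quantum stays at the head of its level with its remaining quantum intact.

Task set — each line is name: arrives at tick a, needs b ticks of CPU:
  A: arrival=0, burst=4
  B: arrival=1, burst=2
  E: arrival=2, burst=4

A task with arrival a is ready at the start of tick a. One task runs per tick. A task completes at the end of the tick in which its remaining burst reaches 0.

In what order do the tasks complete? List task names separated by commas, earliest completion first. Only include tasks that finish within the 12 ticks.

t=0: L0/L1/L2 = A/-/- → run A
t=1: L0/L1/L2 = AB/-/- → run A
t=2: L0/L1/L2 = ABE/-/- → run A
t=3: L0/L1/L2 = ABE/-/- → run A
t=4: L0/L1/L2 = BE/-/- → run B
t=5: L0/L1/L2 = BE/-/- → run B
t=6: L0/L1/L2 = E/-/- → run E
t=7: L0/L1/L2 = E/-/- → run E
t=8: L0/L1/L2 = E/-/- → run E
t=9: L0/L1/L2 = E/-/- → run E
t=10: (idle)
t=11: (idle)

completion order = A, B, E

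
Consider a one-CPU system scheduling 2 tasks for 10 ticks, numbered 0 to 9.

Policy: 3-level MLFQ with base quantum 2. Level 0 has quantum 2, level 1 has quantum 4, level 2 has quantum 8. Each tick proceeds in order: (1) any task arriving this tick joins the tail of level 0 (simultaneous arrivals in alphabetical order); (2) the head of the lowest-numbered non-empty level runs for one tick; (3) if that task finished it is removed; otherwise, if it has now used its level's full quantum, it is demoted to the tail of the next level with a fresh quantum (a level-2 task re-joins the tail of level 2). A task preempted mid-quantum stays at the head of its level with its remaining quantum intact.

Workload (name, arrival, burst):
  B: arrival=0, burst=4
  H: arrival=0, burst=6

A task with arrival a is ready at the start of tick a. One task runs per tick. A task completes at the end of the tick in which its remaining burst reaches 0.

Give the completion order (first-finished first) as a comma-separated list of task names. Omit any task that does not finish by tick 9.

t=0: L0/L1/L2 = BH/-/- → run B
t=1: L0/L1/L2 = BH/-/- → run B
t=2: L0/L1/L2 = H/B/- → run H
t=3: L0/L1/L2 = H/B/- → run H
t=4: L0/L1/L2 = -/BH/- → run B
t=5: L0/L1/L2 = -/BH/- → run B
t=6: L0/L1/L2 = -/H/- → run H
t=7: L0/L1/L2 = -/H/- → run H
t=8: L0/L1/L2 = -/H/- → run H
t=9: L0/L1/L2 = -/H/- → run H

completion order = B, H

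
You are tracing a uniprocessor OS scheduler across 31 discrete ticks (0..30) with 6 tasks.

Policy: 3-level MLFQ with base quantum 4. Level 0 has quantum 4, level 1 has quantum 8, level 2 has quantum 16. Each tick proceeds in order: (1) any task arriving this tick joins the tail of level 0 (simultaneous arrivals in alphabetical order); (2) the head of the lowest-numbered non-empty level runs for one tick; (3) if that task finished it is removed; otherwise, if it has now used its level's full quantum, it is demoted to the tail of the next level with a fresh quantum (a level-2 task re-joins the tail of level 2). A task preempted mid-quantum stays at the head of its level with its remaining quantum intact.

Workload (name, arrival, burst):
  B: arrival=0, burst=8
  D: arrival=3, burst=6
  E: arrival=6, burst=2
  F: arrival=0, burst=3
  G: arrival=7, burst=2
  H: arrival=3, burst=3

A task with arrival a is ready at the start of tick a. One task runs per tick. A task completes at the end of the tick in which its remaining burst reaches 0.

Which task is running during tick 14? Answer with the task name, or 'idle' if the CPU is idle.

t=0: L0/L1/L2 = BF/-/- → run B
t=1: L0/L1/L2 = BF/-/- → run B
t=2: L0/L1/L2 = BF/-/- → run B
t=3: L0/L1/L2 = BFDH/-/- → run B
t=4: L0/L1/L2 = FDH/B/- → run F
t=5: L0/L1/L2 = FDH/B/- → run F
t=6: L0/L1/L2 = FDHE/B/- → run F
t=7: L0/L1/L2 = DHEG/B/- → run D
t=8: L0/L1/L2 = DHEG/B/- → run D
t=9: L0/L1/L2 = DHEG/B/- → run D
t=10: L0/L1/L2 = DHEG/B/- → run D
t=11: L0/L1/L2 = HEG/BD/- → run H
t=12: L0/L1/L2 = HEG/BD/- → run H
t=13: L0/L1/L2 = HEG/BD/- → run H
t=14: L0/L1/L2 = EG/BD/- → run E
t=15: L0/L1/L2 = EG/BD/- → run E
t=16: L0/L1/L2 = G/BD/- → run G
t=17: L0/L1/L2 = G/BD/- → run G
t=18: L0/L1/L2 = -/BD/- → run B
t=19: L0/L1/L2 = -/BD/- → run B
t=20: L0/L1/L2 = -/BD/- → run B
t=21: L0/L1/L2 = -/BD/- → run B
t=22: L0/L1/L2 = -/D/- → run D
t=23: L0/L1/L2 = -/D/- → run D
t=24: (idle)
t=25: (idle)
t=26: (idle)
t=27: (idle)
t=28: (idle)
t=29: (idle)
t=30: (idle)

running at tick 14 = E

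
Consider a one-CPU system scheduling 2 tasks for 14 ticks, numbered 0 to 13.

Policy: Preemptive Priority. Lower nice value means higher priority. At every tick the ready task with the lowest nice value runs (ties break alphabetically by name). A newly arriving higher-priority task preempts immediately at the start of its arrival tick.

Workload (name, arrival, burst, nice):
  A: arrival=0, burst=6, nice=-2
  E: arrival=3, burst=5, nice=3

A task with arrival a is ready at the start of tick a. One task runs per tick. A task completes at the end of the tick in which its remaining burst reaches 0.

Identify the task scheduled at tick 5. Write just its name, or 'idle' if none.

t=0: ready={A} → run A
t=1: ready={A} → run A
t=2: ready={A} → run A
t=3: ready={A,E} → run A
t=4: ready={A,E} → run A
t=5: ready={A,E} → run A
t=6: ready={E} → run E
t=7: ready={E} → run E
t=8: ready={E} → run E
t=9: ready={E} → run E
t=10: ready={E} → run E
t=11: (idle)
t=12: (idle)
t=13: (idle)

running at tick 5 = A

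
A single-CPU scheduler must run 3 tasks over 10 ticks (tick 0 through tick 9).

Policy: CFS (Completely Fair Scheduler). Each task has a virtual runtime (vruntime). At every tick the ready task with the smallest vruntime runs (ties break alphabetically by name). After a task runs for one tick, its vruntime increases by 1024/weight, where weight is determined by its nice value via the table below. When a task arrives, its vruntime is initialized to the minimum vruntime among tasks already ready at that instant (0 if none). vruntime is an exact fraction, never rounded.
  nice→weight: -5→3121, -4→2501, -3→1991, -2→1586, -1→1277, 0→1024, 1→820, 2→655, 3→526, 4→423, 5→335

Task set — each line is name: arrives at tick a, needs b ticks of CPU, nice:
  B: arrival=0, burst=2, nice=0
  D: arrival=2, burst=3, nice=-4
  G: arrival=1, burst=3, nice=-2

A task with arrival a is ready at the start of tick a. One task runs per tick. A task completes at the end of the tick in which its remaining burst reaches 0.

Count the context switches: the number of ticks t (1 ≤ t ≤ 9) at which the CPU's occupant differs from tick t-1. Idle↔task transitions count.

context switches = 7

t=0: vr[B=0] → run B
t=1: vr[B=1 G=1] → run B
t=2: vr[D=1 G=1] → run D
t=3: vr[D=3525/2501 G=1] → run G
t=4: vr[D=3525/2501 G=1305/793] → run D
t=5: vr[D=4549/2501 G=1305/793] → run G
t=6: vr[D=4549/2501 G=1817/793] → run D
t=7: vr[G=1817/793] → run G
t=8: (idle)
t=9: (idle)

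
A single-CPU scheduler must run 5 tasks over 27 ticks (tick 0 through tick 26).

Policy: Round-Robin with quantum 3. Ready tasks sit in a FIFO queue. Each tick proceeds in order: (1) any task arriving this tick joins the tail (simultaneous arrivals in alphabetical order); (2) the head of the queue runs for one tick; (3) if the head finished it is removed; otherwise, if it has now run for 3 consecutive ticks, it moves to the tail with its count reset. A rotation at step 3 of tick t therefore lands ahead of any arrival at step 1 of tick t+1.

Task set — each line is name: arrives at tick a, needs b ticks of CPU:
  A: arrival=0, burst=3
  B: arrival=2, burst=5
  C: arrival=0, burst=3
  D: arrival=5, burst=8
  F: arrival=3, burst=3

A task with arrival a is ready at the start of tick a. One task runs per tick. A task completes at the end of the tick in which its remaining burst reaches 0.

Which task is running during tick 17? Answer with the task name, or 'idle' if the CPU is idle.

t=0: queue=[A,C] q_used=0 → run A
t=1: queue=[A,C] q_used=1 → run A
t=2: queue=[A,C,B] q_used=2 → run A
t=3: queue=[C,B,F] q_used=0 → run C
t=4: queue=[C,B,F] q_used=1 → run C
t=5: queue=[C,B,F,D] q_used=2 → run C
t=6: queue=[B,F,D] q_used=0 → run B
t=7: queue=[B,F,D] q_used=1 → run B
t=8: queue=[B,F,D] q_used=2 → run B
t=9: queue=[F,D,B] q_used=0 → run F
t=10: queue=[F,D,B] q_used=1 → run F
t=11: queue=[F,D,B] q_used=2 → run F
t=12: queue=[D,B] q_used=0 → run D
t=13: queue=[D,B] q_used=1 → run D
t=14: queue=[D,B] q_used=2 → run D
t=15: queue=[B,D] q_used=0 → run B
t=16: queue=[B,D] q_used=1 → run B
t=17: queue=[D] q_used=0 → run D
t=18: queue=[D] q_used=1 → run D
t=19: queue=[D] q_used=2 → run D
t=20: queue=[D] q_used=0 → run D
t=21: queue=[D] q_used=1 → run D
t=22: (idle)
t=23: (idle)
t=24: (idle)
t=25: (idle)
t=26: (idle)

running at tick 17 = D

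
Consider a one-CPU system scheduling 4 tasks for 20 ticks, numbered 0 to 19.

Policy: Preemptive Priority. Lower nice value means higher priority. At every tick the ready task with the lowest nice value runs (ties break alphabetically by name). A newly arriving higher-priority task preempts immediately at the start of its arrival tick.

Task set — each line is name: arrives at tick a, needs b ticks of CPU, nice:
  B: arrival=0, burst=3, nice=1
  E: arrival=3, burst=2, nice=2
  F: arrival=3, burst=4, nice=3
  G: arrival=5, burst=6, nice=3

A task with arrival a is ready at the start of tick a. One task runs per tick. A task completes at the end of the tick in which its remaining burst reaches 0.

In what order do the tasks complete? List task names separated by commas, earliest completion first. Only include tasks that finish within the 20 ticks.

completion order = B, E, F, G

t=0: ready={B} → run B
t=1: ready={B} → run B
t=2: ready={B} → run B
t=3: ready={E,F} → run E
t=4: ready={E,F} → run E
t=5: ready={F,G} → run F
t=6: ready={F,G} → run F
t=7: ready={F,G} → run F
t=8: ready={F,G} → run F
t=9: ready={G} → run G
t=10: ready={G} → run G
t=11: ready={G} → run G
t=12: ready={G} → run G
t=13: ready={G} → run G
t=14: ready={G} → run G
t=15: (idle)
t=16: (idle)
t=17: (idle)
t=18: (idle)
t=19: (idle)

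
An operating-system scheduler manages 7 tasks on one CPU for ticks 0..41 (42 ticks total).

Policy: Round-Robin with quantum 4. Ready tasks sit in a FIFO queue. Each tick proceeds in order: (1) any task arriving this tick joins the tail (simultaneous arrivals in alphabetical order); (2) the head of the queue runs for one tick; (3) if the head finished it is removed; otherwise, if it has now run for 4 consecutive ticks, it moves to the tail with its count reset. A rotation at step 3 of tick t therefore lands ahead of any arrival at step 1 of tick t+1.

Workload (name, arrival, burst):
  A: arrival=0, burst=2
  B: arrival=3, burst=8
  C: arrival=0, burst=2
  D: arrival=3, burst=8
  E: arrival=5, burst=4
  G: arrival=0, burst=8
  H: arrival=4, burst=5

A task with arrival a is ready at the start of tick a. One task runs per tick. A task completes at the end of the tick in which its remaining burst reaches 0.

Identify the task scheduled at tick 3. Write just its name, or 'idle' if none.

t=0: queue=[A,C,G] q_used=0 → run A
t=1: queue=[A,C,G] q_used=1 → run A
t=2: queue=[C,G] q_used=0 → run C
t=3: queue=[C,G,B,D] q_used=1 → run C
t=4: queue=[G,B,D,H] q_used=0 → run G
t=5: queue=[G,B,D,H,E] q_used=1 → run G
t=6: queue=[G,B,D,H,E] q_used=2 → run G
t=7: queue=[G,B,D,H,E] q_used=3 → run G
t=8: queue=[B,D,H,E,G] q_used=0 → run B
t=9: queue=[B,D,H,E,G] q_used=1 → run B
t=10: queue=[B,D,H,E,G] q_used=2 → run B
t=11: queue=[B,D,H,E,G] q_used=3 → run B
t=12: queue=[D,H,E,G,B] q_used=0 → run D
t=13: queue=[D,H,E,G,B] q_used=1 → run D
t=14: queue=[D,H,E,G,B] q_used=2 → run D
t=15: queue=[D,H,E,G,B] q_used=3 → run D
t=16: queue=[H,E,G,B,D] q_used=0 → run H
t=17: queue=[H,E,G,B,D] q_used=1 → run H
t=18: queue=[H,E,G,B,D] q_used=2 → run H
t=19: queue=[H,E,G,B,D] q_used=3 → run H
t=20: queue=[E,G,B,D,H] q_used=0 → run E
t=21: queue=[E,G,B,D,H] q_used=1 → run E
t=22: queue=[E,G,B,D,H] q_used=2 → run E
t=23: queue=[E,G,B,D,H] q_used=3 → run E
t=24: queue=[G,B,D,H] q_used=0 → run G
t=25: queue=[G,B,D,H] q_used=1 → run G
t=26: queue=[G,B,D,H] q_used=2 → run G
t=27: queue=[G,B,D,H] q_used=3 → run G
t=28: queue=[B,D,H] q_used=0 → run B
t=29: queue=[B,D,H] q_used=1 → run B
t=30: queue=[B,D,H] q_used=2 → run B
t=31: queue=[B,D,H] q_used=3 → run B
t=32: queue=[D,H] q_used=0 → run D
t=33: queue=[D,H] q_used=1 → run D
t=34: queue=[D,H] q_used=2 → run D
t=35: queue=[D,H] q_used=3 → run D
t=36: queue=[H] q_used=0 → run H
t=37: (idle)
t=38: (idle)
t=39: (idle)
t=40: (idle)
t=41: (idle)

running at tick 3 = C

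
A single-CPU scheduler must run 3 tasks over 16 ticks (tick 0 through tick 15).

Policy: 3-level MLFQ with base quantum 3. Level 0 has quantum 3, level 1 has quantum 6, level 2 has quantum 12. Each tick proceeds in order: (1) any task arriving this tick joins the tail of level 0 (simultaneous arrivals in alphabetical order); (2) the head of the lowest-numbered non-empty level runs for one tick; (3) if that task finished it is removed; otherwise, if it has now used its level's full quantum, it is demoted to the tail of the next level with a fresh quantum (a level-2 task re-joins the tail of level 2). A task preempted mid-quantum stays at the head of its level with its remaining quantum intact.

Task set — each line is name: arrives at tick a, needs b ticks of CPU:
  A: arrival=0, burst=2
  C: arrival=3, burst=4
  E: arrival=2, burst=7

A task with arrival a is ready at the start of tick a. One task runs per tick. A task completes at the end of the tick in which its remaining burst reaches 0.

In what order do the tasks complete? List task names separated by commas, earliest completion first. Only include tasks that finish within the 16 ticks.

t=0: L0/L1/L2 = A/-/- → run A
t=1: L0/L1/L2 = A/-/- → run A
t=2: L0/L1/L2 = E/-/- → run E
t=3: L0/L1/L2 = EC/-/- → run E
t=4: L0/L1/L2 = EC/-/- → run E
t=5: L0/L1/L2 = C/E/- → run C
t=6: L0/L1/L2 = C/E/- → run C
t=7: L0/L1/L2 = C/E/- → run C
t=8: L0/L1/L2 = -/EC/- → run E
t=9: L0/L1/L2 = -/EC/- → run E
t=10: L0/L1/L2 = -/EC/- → run E
t=11: L0/L1/L2 = -/EC/- → run E
t=12: L0/L1/L2 = -/C/- → run C
t=13: (idle)
t=14: (idle)
t=15: (idle)

completion order = A, E, C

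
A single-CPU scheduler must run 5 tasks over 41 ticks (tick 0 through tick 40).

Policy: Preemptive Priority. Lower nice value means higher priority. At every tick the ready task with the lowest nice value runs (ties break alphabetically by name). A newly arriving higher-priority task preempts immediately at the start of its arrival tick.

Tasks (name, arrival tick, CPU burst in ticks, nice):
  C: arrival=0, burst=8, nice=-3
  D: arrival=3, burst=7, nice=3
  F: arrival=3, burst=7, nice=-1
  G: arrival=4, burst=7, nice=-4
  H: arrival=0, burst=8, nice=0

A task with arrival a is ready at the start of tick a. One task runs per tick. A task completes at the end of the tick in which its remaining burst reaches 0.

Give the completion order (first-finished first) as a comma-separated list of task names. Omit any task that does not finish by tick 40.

completion order = G, C, F, H, D

t=0: ready={C,H} → run C
t=1: ready={C,H} → run C
t=2: ready={C,H} → run C
t=3: ready={C,D,F,H} → run C
t=4: ready={C,D,F,G,H} → run G
t=5: ready={C,D,F,G,H} → run G
t=6: ready={C,D,F,G,H} → run G
t=7: ready={C,D,F,G,H} → run G
t=8: ready={C,D,F,G,H} → run G
t=9: ready={C,D,F,G,H} → run G
t=10: ready={C,D,F,G,H} → run G
t=11: ready={C,D,F,H} → run C
t=12: ready={C,D,F,H} → run C
t=13: ready={C,D,F,H} → run C
t=14: ready={C,D,F,H} → run C
t=15: ready={D,F,H} → run F
t=16: ready={D,F,H} → run F
t=17: ready={D,F,H} → run F
t=18: ready={D,F,H} → run F
t=19: ready={D,F,H} → run F
t=20: ready={D,F,H} → run F
t=21: ready={D,F,H} → run F
t=22: ready={D,H} → run H
t=23: ready={D,H} → run H
t=24: ready={D,H} → run H
t=25: ready={D,H} → run H
t=26: ready={D,H} → run H
t=27: ready={D,H} → run H
t=28: ready={D,H} → run H
t=29: ready={D,H} → run H
t=30: ready={D} → run D
t=31: ready={D} → run D
t=32: ready={D} → run D
t=33: ready={D} → run D
t=34: ready={D} → run D
t=35: ready={D} → run D
t=36: ready={D} → run D
t=37: (idle)
t=38: (idle)
t=39: (idle)
t=40: (idle)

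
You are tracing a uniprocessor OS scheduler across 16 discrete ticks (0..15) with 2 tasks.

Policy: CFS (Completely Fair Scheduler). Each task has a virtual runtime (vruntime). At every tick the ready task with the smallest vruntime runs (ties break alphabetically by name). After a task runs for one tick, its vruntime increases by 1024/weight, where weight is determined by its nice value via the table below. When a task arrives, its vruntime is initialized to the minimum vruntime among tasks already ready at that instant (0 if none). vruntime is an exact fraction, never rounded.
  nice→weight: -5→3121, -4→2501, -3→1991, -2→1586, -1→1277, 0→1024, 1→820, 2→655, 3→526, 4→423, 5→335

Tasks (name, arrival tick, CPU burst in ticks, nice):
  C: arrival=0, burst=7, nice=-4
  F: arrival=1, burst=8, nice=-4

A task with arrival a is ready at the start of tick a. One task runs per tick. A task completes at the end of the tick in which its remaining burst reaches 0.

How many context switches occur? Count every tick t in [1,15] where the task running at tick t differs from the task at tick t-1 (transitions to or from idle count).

t=0: vr[C=0] → run C
t=1: vr[C=1024/2501 F=1024/2501] → run C
t=2: vr[C=2048/2501 F=1024/2501] → run F
t=3: vr[C=2048/2501 F=2048/2501] → run C
t=4: vr[C=3072/2501 F=2048/2501] → run F
t=5: vr[C=3072/2501 F=3072/2501] → run C
t=6: vr[C=4096/2501 F=3072/2501] → run F
t=7: vr[C=4096/2501 F=4096/2501] → run C
t=8: vr[C=5120/2501 F=4096/2501] → run F
t=9: vr[C=5120/2501 F=5120/2501] → run C
t=10: vr[C=6144/2501 F=5120/2501] → run F
t=11: vr[C=6144/2501 F=6144/2501] → run C
t=12: vr[F=6144/2501] → run F
t=13: vr[F=7168/2501] → run F
t=14: vr[F=8192/2501] → run F
t=15: (idle)

context switches = 12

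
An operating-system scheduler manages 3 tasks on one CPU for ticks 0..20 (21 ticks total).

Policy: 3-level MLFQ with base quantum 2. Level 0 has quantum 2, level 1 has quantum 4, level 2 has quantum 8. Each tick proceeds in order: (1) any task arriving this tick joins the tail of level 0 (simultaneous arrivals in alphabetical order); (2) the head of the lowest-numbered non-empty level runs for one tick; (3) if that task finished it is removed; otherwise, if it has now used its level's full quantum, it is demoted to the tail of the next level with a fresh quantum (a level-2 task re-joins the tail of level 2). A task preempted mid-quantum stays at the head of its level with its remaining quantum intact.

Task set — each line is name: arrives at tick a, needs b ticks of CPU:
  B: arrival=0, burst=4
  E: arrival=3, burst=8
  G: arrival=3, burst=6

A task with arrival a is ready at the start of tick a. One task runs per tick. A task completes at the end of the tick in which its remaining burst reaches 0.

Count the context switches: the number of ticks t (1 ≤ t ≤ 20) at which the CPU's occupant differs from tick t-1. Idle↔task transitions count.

t=0: L0/L1/L2 = B/-/- → run B
t=1: L0/L1/L2 = B/-/- → run B
t=2: L0/L1/L2 = -/B/- → run B
t=3: L0/L1/L2 = EG/B/- → run E
t=4: L0/L1/L2 = EG/B/- → run E
t=5: L0/L1/L2 = G/BE/- → run G
t=6: L0/L1/L2 = G/BE/- → run G
t=7: L0/L1/L2 = -/BEG/- → run B
t=8: L0/L1/L2 = -/EG/- → run E
t=9: L0/L1/L2 = -/EG/- → run E
t=10: L0/L1/L2 = -/EG/- → run E
t=11: L0/L1/L2 = -/EG/- → run E
t=12: L0/L1/L2 = -/G/E → run G
t=13: L0/L1/L2 = -/G/E → run G
t=14: L0/L1/L2 = -/G/E → run G
t=15: L0/L1/L2 = -/G/E → run G
t=16: L0/L1/L2 = -/-/E → run E
t=17: L0/L1/L2 = -/-/E → run E
t=18: (idle)
t=19: (idle)
t=20: (idle)

context switches = 7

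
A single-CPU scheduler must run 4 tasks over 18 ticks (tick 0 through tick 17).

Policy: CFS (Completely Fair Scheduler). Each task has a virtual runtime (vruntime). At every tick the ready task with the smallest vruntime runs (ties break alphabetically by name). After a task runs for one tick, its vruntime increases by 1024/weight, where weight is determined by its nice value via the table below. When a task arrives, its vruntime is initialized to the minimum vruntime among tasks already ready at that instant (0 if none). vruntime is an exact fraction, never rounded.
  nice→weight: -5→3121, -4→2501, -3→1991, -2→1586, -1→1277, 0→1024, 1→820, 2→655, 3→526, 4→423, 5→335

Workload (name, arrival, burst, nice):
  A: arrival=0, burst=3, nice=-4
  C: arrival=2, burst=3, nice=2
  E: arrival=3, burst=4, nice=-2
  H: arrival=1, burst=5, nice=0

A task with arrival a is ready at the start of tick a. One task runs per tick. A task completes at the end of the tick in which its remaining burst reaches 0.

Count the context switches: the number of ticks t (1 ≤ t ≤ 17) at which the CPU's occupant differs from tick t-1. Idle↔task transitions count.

context switches = 13

t=0: vr[A=0] → run A
t=1: vr[A=1024/2501 H=1024/2501] → run A
t=2: vr[A=2048/2501 C=1024/2501 H=1024/2501] → run C
t=3: vr[A=2048/2501 C=3231744/1638155 E=1024/2501 H=1024/2501] → run E
t=4: vr[A=2048/2501 C=3231744/1638155 E=34304/32513 H=1024/2501] → run H
t=5: vr[A=2048/2501 C=3231744/1638155 E=34304/32513 H=3525/2501] → run A
t=6: vr[C=3231744/1638155 E=34304/32513 H=3525/2501] → run E
t=7: vr[C=3231744/1638155 E=55296/32513 H=3525/2501] → run H
t=8: vr[C=3231744/1638155 E=55296/32513 H=6026/2501] → run E
t=9: vr[C=3231744/1638155 E=76288/32513 H=6026/2501] → run C
t=10: vr[C=5792768/1638155 E=76288/32513 H=6026/2501] → run E
t=11: vr[C=5792768/1638155 H=6026/2501] → run H
t=12: vr[C=5792768/1638155 H=8527/2501] → run H
t=13: vr[C=5792768/1638155 H=11028/2501] → run C
t=14: vr[H=11028/2501] → run H
t=15: (idle)
t=16: (idle)
t=17: (idle)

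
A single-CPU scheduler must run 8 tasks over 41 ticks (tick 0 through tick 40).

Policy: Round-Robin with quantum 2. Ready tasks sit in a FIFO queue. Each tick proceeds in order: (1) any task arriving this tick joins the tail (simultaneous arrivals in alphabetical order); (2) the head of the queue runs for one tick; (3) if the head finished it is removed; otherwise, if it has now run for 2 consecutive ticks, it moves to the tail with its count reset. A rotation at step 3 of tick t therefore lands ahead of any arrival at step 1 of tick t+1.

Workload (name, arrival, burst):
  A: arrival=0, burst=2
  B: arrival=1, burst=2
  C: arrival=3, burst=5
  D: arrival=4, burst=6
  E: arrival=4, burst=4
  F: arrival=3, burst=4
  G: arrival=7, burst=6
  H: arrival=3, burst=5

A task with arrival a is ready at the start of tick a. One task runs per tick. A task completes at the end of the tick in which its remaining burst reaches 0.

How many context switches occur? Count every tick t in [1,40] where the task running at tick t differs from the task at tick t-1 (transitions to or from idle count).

context switches = 18

t=0: queue=[A] q_used=0 → run A
t=1: queue=[A,B] q_used=1 → run A
t=2: queue=[B] q_used=0 → run B
t=3: queue=[B,C,F,H] q_used=1 → run B
t=4: queue=[C,F,H,D,E] q_used=0 → run C
t=5: queue=[C,F,H,D,E] q_used=1 → run C
t=6: queue=[F,H,D,E,C] q_used=0 → run F
t=7: queue=[F,H,D,E,C,G] q_used=1 → run F
t=8: queue=[H,D,E,C,G,F] q_used=0 → run H
t=9: queue=[H,D,E,C,G,F] q_used=1 → run H
t=10: queue=[D,E,C,G,F,H] q_used=0 → run D
t=11: queue=[D,E,C,G,F,H] q_used=1 → run D
t=12: queue=[E,C,G,F,H,D] q_used=0 → run E
t=13: queue=[E,C,G,F,H,D] q_used=1 → run E
t=14: queue=[C,G,F,H,D,E] q_used=0 → run C
t=15: queue=[C,G,F,H,D,E] q_used=1 → run C
t=16: queue=[G,F,H,D,E,C] q_used=0 → run G
t=17: queue=[G,F,H,D,E,C] q_used=1 → run G
t=18: queue=[F,H,D,E,C,G] q_used=0 → run F
t=19: queue=[F,H,D,E,C,G] q_used=1 → run F
t=20: queue=[H,D,E,C,G] q_used=0 → run H
t=21: queue=[H,D,E,C,G] q_used=1 → run H
t=22: queue=[D,E,C,G,H] q_used=0 → run D
t=23: queue=[D,E,C,G,H] q_used=1 → run D
t=24: queue=[E,C,G,H,D] q_used=0 → run E
t=25: queue=[E,C,G,H,D] q_used=1 → run E
t=26: queue=[C,G,H,D] q_used=0 → run C
t=27: queue=[G,H,D] q_used=0 → run G
t=28: queue=[G,H,D] q_used=1 → run G
t=29: queue=[H,D,G] q_used=0 → run H
t=30: queue=[D,G] q_used=0 → run D
t=31: queue=[D,G] q_used=1 → run D
t=32: queue=[G] q_used=0 → run G
t=33: queue=[G] q_used=1 → run G
t=34: (idle)
t=35: (idle)
t=36: (idle)
t=37: (idle)
t=38: (idle)
t=39: (idle)
t=40: (idle)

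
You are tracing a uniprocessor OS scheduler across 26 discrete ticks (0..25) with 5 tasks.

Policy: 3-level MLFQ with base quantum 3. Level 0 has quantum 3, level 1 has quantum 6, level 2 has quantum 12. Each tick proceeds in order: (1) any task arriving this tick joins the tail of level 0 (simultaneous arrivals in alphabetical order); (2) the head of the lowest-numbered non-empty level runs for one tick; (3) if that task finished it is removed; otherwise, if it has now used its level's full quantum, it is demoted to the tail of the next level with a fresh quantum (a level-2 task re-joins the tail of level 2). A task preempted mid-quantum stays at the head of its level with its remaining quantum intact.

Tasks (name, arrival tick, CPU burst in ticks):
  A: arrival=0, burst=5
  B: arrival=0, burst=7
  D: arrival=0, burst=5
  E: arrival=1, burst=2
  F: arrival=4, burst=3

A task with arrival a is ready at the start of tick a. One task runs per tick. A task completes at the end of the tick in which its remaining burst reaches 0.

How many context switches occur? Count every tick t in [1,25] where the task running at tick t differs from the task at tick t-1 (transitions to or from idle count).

t=0: L0/L1/L2 = ABD/-/- → run A
t=1: L0/L1/L2 = ABDE/-/- → run A
t=2: L0/L1/L2 = ABDE/-/- → run A
t=3: L0/L1/L2 = BDE/A/- → run B
t=4: L0/L1/L2 = BDEF/A/- → run B
t=5: L0/L1/L2 = BDEF/A/- → run B
t=6: L0/L1/L2 = DEF/AB/- → run D
t=7: L0/L1/L2 = DEF/AB/- → run D
t=8: L0/L1/L2 = DEF/AB/- → run D
t=9: L0/L1/L2 = EF/ABD/- → run E
t=10: L0/L1/L2 = EF/ABD/- → run E
t=11: L0/L1/L2 = F/ABD/- → run F
t=12: L0/L1/L2 = F/ABD/- → run F
t=13: L0/L1/L2 = F/ABD/- → run F
t=14: L0/L1/L2 = -/ABD/- → run A
t=15: L0/L1/L2 = -/ABD/- → run A
t=16: L0/L1/L2 = -/BD/- → run B
t=17: L0/L1/L2 = -/BD/- → run B
t=18: L0/L1/L2 = -/BD/- → run B
t=19: L0/L1/L2 = -/BD/- → run B
t=20: L0/L1/L2 = -/D/- → run D
t=21: L0/L1/L2 = -/D/- → run D
t=22: (idle)
t=23: (idle)
t=24: (idle)
t=25: (idle)

context switches = 8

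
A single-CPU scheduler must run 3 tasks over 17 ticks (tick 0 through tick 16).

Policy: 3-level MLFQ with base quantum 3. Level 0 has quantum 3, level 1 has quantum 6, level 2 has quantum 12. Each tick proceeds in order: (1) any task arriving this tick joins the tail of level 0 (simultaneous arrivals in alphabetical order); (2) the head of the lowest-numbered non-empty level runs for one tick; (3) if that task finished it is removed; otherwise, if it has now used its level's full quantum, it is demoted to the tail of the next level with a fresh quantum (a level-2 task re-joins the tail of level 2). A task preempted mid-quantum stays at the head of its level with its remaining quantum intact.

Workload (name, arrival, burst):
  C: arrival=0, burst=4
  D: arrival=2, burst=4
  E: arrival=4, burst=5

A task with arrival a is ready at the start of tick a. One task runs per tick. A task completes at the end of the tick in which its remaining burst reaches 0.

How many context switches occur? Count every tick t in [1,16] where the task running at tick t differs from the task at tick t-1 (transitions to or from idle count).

context switches = 6

t=0: L0/L1/L2 = C/-/- → run C
t=1: L0/L1/L2 = C/-/- → run C
t=2: L0/L1/L2 = CD/-/- → run C
t=3: L0/L1/L2 = D/C/- → run D
t=4: L0/L1/L2 = DE/C/- → run D
t=5: L0/L1/L2 = DE/C/- → run D
t=6: L0/L1/L2 = E/CD/- → run E
t=7: L0/L1/L2 = E/CD/- → run E
t=8: L0/L1/L2 = E/CD/- → run E
t=9: L0/L1/L2 = -/CDE/- → run C
t=10: L0/L1/L2 = -/DE/- → run D
t=11: L0/L1/L2 = -/E/- → run E
t=12: L0/L1/L2 = -/E/- → run E
t=13: (idle)
t=14: (idle)
t=15: (idle)
t=16: (idle)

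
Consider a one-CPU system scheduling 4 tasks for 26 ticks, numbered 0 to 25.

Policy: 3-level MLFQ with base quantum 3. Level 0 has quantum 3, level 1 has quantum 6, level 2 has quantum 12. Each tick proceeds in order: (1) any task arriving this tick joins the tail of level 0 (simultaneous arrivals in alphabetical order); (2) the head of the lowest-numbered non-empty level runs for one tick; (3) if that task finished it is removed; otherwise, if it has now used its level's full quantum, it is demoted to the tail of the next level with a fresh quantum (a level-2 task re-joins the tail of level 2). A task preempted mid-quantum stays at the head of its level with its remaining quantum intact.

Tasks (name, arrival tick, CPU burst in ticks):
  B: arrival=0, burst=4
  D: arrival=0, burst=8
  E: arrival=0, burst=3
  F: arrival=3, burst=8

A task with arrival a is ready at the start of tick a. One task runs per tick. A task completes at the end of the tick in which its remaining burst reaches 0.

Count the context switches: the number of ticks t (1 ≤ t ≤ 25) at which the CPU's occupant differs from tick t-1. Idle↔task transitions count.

t=0: L0/L1/L2 = BDE/-/- → run B
t=1: L0/L1/L2 = BDE/-/- → run B
t=2: L0/L1/L2 = BDE/-/- → run B
t=3: L0/L1/L2 = DEF/B/- → run D
t=4: L0/L1/L2 = DEF/B/- → run D
t=5: L0/L1/L2 = DEF/B/- → run D
t=6: L0/L1/L2 = EF/BD/- → run E
t=7: L0/L1/L2 = EF/BD/- → run E
t=8: L0/L1/L2 = EF/BD/- → run E
t=9: L0/L1/L2 = F/BD/- → run F
t=10: L0/L1/L2 = F/BD/- → run F
t=11: L0/L1/L2 = F/BD/- → run F
t=12: L0/L1/L2 = -/BDF/- → run B
t=13: L0/L1/L2 = -/DF/- → run D
t=14: L0/L1/L2 = -/DF/- → run D
t=15: L0/L1/L2 = -/DF/- → run D
t=16: L0/L1/L2 = -/DF/- → run D
t=17: L0/L1/L2 = -/DF/- → run D
t=18: L0/L1/L2 = -/F/- → run F
t=19: L0/L1/L2 = -/F/- → run F
t=20: L0/L1/L2 = -/F/- → run F
t=21: L0/L1/L2 = -/F/- → run F
t=22: L0/L1/L2 = -/F/- → run F
t=23: (idle)
t=24: (idle)
t=25: (idle)

context switches = 7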